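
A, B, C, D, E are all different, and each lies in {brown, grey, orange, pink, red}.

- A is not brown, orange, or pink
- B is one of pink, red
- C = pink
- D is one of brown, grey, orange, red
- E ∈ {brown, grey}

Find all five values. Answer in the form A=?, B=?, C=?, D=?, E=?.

A=grey, B=red, C=pink, D=orange, E=brown

C has just one choice, so C = pink. Remove pink from B.
B has just one choice, so B = red. So A, D can't be red.
A must be grey (only option left). Eliminate grey elsewhere: D, E.
E must be brown (only option left). So D can't be brown.
That leaves D = orange.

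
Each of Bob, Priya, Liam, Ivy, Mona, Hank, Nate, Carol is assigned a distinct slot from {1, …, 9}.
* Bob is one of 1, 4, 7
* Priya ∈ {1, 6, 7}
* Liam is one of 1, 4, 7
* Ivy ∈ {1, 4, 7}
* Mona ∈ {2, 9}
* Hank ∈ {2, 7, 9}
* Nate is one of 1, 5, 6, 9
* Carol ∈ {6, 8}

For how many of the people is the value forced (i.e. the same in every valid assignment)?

3

Among the 8 variables, 5 fits only Nate (and all 8 values in {1, 2, 4, 5, 6, 7, 8, 9} must be used), so Nate = 5.
Among the 7 still-open variables, 8 fits only Carol (and all 7 values in {1, 2, 4, 6, 7, 8, 9} must be used), so Carol = 8.
The 6 still-open variables draw from only 6 values {1, 2, 4, 6, 7, 9}, so each is used; only Priya can be 6, hence Priya = 6.
The 3 variables Bob, Liam, Ivy are confined to {1, 4, 7}, which locks those values in; drop them from Hank.
Determined: Priya=6, Nate=5, Carol=8. The other people each still have more than one consistent value. That makes 3.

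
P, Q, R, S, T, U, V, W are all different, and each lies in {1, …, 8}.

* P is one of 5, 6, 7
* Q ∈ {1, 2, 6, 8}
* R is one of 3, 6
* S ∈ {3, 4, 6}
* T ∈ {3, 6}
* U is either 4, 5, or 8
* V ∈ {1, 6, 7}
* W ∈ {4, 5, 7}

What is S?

The 8 variables draw from only 8 values {1, 2, 3, 4, 5, 6, 7, 8}, so each is used; only Q can be 2, hence Q = 2.
Among the 7 still-open variables, 1 fits only V (and all 7 values in {1, 3, 4, 5, 6, 7, 8} must be used), so V = 1.
The 6 still-open variables draw from only 6 values {3, 4, 5, 6, 7, 8}, so each is used; only U can be 8, hence U = 8.
R and T between them cover only {3, 6} — a naked pair. Remove those values from P, S.
So S = 4.

4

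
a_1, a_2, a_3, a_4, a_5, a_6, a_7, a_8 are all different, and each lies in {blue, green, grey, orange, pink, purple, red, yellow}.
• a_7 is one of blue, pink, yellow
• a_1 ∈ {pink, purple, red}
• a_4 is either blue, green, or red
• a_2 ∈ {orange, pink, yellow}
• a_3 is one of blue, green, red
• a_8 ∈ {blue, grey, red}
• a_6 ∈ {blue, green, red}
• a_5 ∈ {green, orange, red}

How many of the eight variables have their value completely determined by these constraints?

3

The 8 variables together cover exactly {blue, green, grey, orange, pink, purple, red, yellow} — 8 values for 8 variables — and grey appears only in a_8's list, so a_8 = grey.
Among the 7 still-open variables, purple fits only a_1 (and all 7 values in {blue, green, orange, pink, purple, red, yellow} must be used), so a_1 = purple.
The 3 variables a_3, a_4, a_6 are confined to {blue, green, red}, which locks those values in; drop them from a_5, a_7.
That leaves a_5 = orange. So a_2 can't be orange.
Determined: a_1=purple, a_5=orange, a_8=grey. The other variables each still have more than one consistent value. That makes 3.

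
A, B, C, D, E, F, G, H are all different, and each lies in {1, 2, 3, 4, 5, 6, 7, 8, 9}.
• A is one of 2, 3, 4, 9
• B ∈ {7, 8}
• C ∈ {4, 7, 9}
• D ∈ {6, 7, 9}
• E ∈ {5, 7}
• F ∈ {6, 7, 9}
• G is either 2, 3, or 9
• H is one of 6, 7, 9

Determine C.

4

The 8 variables draw from only 8 values {2, 3, 4, 5, 6, 7, 8, 9}, so each is used; only E can be 5, hence E = 5.
The 7 still-open variables draw from only 7 values {2, 3, 4, 6, 7, 8, 9}, so each is used; only B can be 8, hence B = 8.
D, F, H between them cover only {6, 7, 9} — a naked triple. Remove those values from A, C, G.
So C = 4.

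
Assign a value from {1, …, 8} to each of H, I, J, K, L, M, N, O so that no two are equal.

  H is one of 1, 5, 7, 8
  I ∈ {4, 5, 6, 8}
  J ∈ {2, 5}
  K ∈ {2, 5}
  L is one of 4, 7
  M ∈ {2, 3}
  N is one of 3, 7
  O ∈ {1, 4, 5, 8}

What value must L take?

4

Among the 8 variables, 6 fits only I (and all 8 values in {1, 2, 3, 4, 5, 6, 7, 8} must be used), so I = 6.
J and K share exactly the 2 values {2, 5}; by pigeonhole those values go to them, so strike 2, 5 from H, M, O.
M's domain is down to {3}, so M = 3. Remove 3 from N.
That leaves N = 7. Eliminate 7 elsewhere: H, L.
So L = 4.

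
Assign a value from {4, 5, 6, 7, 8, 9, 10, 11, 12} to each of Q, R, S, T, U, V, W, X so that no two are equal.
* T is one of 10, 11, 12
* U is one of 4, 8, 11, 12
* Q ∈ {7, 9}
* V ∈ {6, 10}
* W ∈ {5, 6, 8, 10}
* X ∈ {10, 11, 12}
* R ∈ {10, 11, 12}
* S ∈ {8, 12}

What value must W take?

The 3 variables R, T, X are confined to {10, 11, 12}, which locks those values in; drop them from S, U, V, W.
S's domain is down to {8}, so S = 8. Remove 8 from U, W.
That leaves U = 4.
That leaves V = 6. Eliminate 6 elsewhere: W.
So W = 5.

5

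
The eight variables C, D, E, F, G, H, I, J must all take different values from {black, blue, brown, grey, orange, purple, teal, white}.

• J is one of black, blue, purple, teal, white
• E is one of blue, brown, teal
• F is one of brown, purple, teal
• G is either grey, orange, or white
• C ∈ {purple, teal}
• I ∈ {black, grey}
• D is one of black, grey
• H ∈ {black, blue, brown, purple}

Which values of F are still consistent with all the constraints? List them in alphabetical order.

brown, purple, teal

Among the 8 variables, orange fits only G (and all 8 values in {black, blue, brown, grey, orange, purple, teal, white} must be used), so G = orange.
The 7 still-open variables draw from only 7 values {black, blue, brown, grey, purple, teal, white}, so each is used; only J can be white, hence J = white.
D and I share exactly the 2 values {black, grey}; by pigeonhole those values go to them, so strike black, grey from H.
No further eliminations apply; F can still be any of brown, purple, teal.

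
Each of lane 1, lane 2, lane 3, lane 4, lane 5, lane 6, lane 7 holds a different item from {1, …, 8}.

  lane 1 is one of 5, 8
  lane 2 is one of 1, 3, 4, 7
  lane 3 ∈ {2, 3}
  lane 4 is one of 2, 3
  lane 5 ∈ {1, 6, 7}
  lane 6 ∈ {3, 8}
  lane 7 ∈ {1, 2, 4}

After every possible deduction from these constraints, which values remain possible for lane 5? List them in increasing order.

1, 6, 7

lane 3 and lane 4 between them cover only {2, 3} — a naked pair. Remove those values from lane 2, lane 6, lane 7.
lane 6's domain is down to {8}, so lane 6 = 8. Remove 8 from lane 1.
That leaves lane 1 = 5.
No further eliminations apply; lane 5 can still be any of 1, 6, 7.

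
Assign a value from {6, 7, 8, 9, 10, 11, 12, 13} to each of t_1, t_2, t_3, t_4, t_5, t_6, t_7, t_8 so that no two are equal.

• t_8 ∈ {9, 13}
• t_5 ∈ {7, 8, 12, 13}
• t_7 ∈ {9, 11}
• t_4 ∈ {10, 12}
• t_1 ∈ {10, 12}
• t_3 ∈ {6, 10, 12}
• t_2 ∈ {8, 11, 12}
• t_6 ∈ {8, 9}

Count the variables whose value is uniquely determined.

The 8 variables draw from only 8 values {6, 7, 8, 9, 10, 11, 12, 13}, so each is used; only t_3 can be 6, hence t_3 = 6.
The 7 still-open variables together cover exactly {7, 8, 9, 10, 11, 12, 13} — 7 values for 7 variables — and 7 appears only in t_5's list, so t_5 = 7.
Among the 6 still-open variables, 13 fits only t_8 (and all 6 values in {8, 9, 10, 11, 12, 13} must be used), so t_8 = 13.
The 2 variables t_1 and t_4 are confined to {10, 12}, which locks those values in; drop them from t_2.
Determined: t_3=6, t_5=7, t_8=13. The other variables each still have more than one consistent value. That makes 3.

3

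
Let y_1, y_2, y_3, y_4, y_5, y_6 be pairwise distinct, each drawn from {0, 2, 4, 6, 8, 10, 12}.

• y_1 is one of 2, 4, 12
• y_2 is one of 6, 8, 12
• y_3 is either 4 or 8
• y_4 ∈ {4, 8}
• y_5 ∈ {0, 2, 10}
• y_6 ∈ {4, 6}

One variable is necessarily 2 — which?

The 2 variables y_3 and y_4 are confined to {4, 8}, which locks those values in; drop them from y_1, y_2, y_6.
y_6's domain is down to {6}, so y_6 = 6. Remove 6 from y_2.
That leaves y_2 = 12. Eliminate 12 elsewhere: y_1.
So 2 goes to y_1.

y_1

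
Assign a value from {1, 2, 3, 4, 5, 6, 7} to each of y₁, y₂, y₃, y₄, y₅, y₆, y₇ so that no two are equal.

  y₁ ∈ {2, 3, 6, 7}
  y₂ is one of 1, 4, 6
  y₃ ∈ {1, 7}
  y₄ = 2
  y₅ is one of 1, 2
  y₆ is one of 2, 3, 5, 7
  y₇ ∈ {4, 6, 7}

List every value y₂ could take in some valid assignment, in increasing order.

4, 6

y₄'s domain is down to {2}, so y₄ = 2. So y₁, y₅, y₆ can't be 2.
That leaves y₅ = 1. Strike 1 from y₂, y₃.
That leaves y₃ = 7. So y₁, y₆, y₇ can't be 7.
The 4 still-open variables draw from only 4 values {3, 4, 5, 6}, so each is used; only y₆ can be 5, hence y₆ = 5.
The 3 still-open variables together cover exactly {3, 4, 6} — 3 values for 3 variables — and 3 appears only in y₁'s list, so y₁ = 3.
No further eliminations apply; y₂ can still be any of 4, 6.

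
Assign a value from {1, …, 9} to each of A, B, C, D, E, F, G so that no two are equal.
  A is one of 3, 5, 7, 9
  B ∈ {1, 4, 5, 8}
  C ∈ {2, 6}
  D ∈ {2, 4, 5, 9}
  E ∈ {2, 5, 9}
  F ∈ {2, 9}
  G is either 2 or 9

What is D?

4

F and G share exactly the 2 values {2, 9}; by pigeonhole those values go to them, so strike 2, 9 from A, C, D, E.
C must be 6 (only option left).
E has just one choice, so E = 5. Strike 5 from A, B, D.
So D = 4.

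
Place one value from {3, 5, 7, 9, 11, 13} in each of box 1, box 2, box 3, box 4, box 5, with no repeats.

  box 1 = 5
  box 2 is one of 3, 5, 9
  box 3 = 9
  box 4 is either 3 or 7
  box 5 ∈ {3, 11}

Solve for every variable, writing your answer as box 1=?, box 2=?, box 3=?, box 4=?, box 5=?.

box 1=5, box 2=3, box 3=9, box 4=7, box 5=11

box 1 has just one choice, so box 1 = 5. Eliminate 5 elsewhere: box 2.
box 3's domain is down to {9}, so box 3 = 9. Remove 9 from box 2.
box 2's domain is down to {3}, so box 2 = 3. Strike 3 from box 4, box 5.
box 4 has just one choice, so box 4 = 7.
box 5's domain is down to {11}, so box 5 = 11.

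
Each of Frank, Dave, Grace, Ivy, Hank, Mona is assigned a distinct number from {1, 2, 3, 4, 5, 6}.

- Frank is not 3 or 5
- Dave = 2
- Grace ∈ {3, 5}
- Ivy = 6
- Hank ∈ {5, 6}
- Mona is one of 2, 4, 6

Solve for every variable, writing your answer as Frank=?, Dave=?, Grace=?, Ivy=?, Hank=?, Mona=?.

Dave must be 2 (only option left). So Frank, Mona can't be 2.
Ivy's domain is down to {6}, so Ivy = 6. Eliminate 6 elsewhere: Frank, Hank, Mona.
Hank's domain is down to {5}, so Hank = 5. Remove 5 from Grace.
That leaves Mona = 4. Strike 4 from Frank.
Frank must be 1 (only option left).
Grace must be 3 (only option left).

Frank=1, Dave=2, Grace=3, Ivy=6, Hank=5, Mona=4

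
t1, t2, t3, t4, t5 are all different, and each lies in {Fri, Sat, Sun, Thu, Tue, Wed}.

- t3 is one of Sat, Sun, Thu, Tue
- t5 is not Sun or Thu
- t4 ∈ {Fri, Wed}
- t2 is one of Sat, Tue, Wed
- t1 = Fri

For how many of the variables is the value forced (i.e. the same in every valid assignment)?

t1 has just one choice, so t1 = Fri. Remove Fri from t4, t5.
t4's domain is down to {Wed}, so t4 = Wed. Eliminate Wed elsewhere: t2, t5.
t2 and t5 between them cover only {Sat, Tue} — a naked pair. Remove those values from t3.
Determined: t1=Fri, t4=Wed. The other variables each still have more than one consistent value. That makes 2.

2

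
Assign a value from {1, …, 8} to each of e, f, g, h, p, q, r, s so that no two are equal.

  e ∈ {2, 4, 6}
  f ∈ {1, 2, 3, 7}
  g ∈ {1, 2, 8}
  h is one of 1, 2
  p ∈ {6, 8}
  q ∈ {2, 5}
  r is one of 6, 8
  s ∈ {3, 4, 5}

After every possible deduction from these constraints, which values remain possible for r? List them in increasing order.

The 8 variables together cover exactly {1, 2, 3, 4, 5, 6, 7, 8} — 8 values for 8 variables — and 7 appears only in f's list, so f = 7.
Among the 7 still-open variables, 3 fits only s (and all 7 values in {1, 2, 3, 4, 5, 6, 8} must be used), so s = 3.
The 6 still-open variables draw from only 6 values {1, 2, 4, 5, 6, 8}, so each is used; only e can be 4, hence e = 4.
The 5 still-open variables draw from only 5 values {1, 2, 5, 6, 8}, so each is used; only q can be 5, hence q = 5.
The 2 variables p and r are confined to {6, 8}, which locks those values in; drop them from g.
No further eliminations apply; r can still be any of 6, 8.

6, 8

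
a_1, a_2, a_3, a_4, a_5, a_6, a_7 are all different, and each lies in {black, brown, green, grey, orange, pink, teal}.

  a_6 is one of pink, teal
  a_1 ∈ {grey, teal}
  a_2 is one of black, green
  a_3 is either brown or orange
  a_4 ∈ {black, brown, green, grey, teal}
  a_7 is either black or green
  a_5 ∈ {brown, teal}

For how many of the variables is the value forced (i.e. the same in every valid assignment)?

2

The 7 variables draw from only 7 values {black, brown, green, grey, orange, pink, teal}, so each is used; only a_3 can be orange, hence a_3 = orange.
The 6 still-open variables draw from only 6 values {black, brown, green, grey, pink, teal}, so each is used; only a_6 can be pink, hence a_6 = pink.
The 2 variables a_2 and a_7 are confined to {black, green}, which locks those values in; drop them from a_4.
Determined: a_3=orange, a_6=pink. The other variables each still have more than one consistent value. That makes 2.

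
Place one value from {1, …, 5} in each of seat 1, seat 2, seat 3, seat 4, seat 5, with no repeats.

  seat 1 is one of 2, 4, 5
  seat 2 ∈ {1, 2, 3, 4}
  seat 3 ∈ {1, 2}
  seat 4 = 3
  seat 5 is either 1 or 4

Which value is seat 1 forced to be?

seat 4 must be 3 (only option left). Remove 3 from seat 2.
The 4 still-open variables draw from only 4 values {1, 2, 4, 5}, so each is used; only seat 1 can be 5, hence seat 1 = 5.

5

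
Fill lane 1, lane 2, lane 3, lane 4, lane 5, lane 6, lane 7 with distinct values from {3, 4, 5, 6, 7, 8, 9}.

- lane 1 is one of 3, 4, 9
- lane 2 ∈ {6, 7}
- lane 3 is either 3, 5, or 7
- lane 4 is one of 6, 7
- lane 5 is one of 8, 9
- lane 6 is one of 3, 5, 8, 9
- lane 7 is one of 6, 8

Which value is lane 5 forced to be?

The 7 variables together cover exactly {3, 4, 5, 6, 7, 8, 9} — 7 values for 7 variables — and 4 appears only in lane 1's list, so lane 1 = 4.
The 2 variables lane 2 and lane 4 are confined to {6, 7}, which locks those values in; drop them from lane 3, lane 7.
lane 7 must be 8 (only option left). Eliminate 8 elsewhere: lane 5, lane 6.
So lane 5 = 9.

9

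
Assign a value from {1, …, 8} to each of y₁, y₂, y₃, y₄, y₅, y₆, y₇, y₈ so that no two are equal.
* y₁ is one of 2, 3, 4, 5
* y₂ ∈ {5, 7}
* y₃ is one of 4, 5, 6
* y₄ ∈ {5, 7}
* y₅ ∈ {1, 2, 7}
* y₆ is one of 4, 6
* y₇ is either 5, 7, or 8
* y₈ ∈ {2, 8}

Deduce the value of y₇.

The 8 variables draw from only 8 values {1, 2, 3, 4, 5, 6, 7, 8}, so each is used; only y₅ can be 1, hence y₅ = 1.
The 7 still-open variables draw from only 7 values {2, 3, 4, 5, 6, 7, 8}, so each is used; only y₁ can be 3, hence y₁ = 3.
Among the 6 still-open variables, 2 fits only y₈ (and all 6 values in {2, 4, 5, 6, 7, 8} must be used), so y₈ = 2.
The 5 still-open variables together cover exactly {4, 5, 6, 7, 8} — 5 values for 5 variables — and 8 appears only in y₇'s list, so y₇ = 8.

8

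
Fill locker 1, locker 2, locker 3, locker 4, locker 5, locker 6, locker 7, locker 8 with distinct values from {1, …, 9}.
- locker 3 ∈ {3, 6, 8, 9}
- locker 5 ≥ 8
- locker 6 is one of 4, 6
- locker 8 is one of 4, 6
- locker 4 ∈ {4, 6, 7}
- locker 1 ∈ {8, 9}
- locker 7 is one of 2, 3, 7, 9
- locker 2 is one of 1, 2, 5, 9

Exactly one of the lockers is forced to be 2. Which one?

locker 1 and locker 5 between them cover only {8, 9} — a naked pair. Remove those values from locker 2, locker 3, locker 7.
locker 6 and locker 8 share exactly the 2 values {4, 6}; by pigeonhole those values go to them, so strike 4, 6 from locker 3, locker 4.
locker 3's domain is down to {3}, so locker 3 = 3. So locker 7 can't be 3.
That leaves locker 4 = 7. Eliminate 7 elsewhere: locker 7.
So 2 goes to locker 7.

locker 7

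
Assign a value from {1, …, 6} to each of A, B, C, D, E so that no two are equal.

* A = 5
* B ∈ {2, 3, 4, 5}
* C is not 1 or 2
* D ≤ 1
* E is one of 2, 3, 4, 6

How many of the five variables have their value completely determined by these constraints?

A has just one choice, so A = 5. Strike 5 from B, C.
That leaves D = 1.
Determined: A=5, D=1. The other variables each still have more than one consistent value. That makes 2.

2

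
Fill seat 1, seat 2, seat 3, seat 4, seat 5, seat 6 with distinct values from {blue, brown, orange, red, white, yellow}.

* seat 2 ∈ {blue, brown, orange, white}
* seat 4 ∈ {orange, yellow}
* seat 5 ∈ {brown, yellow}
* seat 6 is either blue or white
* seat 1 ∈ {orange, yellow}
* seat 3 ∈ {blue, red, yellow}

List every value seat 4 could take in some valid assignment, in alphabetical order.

The 6 variables together cover exactly {blue, brown, orange, red, white, yellow} — 6 values for 6 variables — and red appears only in seat 3's list, so seat 3 = red.
The 2 variables seat 1 and seat 4 are confined to {orange, yellow}, which locks those values in; drop them from seat 2, seat 5.
seat 5 has just one choice, so seat 5 = brown. Strike brown from seat 2.
No further eliminations apply; seat 4 can still be any of orange, yellow.

orange, yellow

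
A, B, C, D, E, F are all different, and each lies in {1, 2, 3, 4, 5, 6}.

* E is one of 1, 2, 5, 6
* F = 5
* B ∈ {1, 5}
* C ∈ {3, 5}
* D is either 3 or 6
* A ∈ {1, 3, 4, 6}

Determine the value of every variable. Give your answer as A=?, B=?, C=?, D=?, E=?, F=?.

F must be 5 (only option left). Remove 5 from B, C, E.
B must be 1 (only option left). So A, E can't be 1.
C has just one choice, so C = 3. So A, D can't be 3.
That leaves D = 6. Eliminate 6 elsewhere: A, E.
E's domain is down to {2}, so E = 2.
A must be 4 (only option left).

A=4, B=1, C=3, D=6, E=2, F=5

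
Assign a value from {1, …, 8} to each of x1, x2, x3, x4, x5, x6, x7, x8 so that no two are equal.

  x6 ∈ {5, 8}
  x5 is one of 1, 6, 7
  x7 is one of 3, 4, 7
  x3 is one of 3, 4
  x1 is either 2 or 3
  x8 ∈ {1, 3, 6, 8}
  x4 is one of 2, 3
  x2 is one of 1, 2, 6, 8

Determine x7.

7

The 8 variables draw from only 8 values {1, 2, 3, 4, 5, 6, 7, 8}, so each is used; only x6 can be 5, hence x6 = 5.
x1 and x4 share exactly the 2 values {2, 3}; by pigeonhole those values go to them, so strike 2, 3 from x2, x3, x7, x8.
x3 has just one choice, so x3 = 4. Strike 4 from x7.
So x7 = 7.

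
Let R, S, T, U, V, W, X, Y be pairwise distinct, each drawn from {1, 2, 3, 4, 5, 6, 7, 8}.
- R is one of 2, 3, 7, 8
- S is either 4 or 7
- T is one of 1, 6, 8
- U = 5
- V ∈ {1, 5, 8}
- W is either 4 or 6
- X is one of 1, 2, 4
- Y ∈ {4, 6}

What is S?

U must be 5 (only option left). Strike 5 from V.
Among the 7 still-open variables, 3 fits only R (and all 7 values in {1, 2, 3, 4, 6, 7, 8} must be used), so R = 3.
Among the 6 still-open variables, 2 fits only X (and all 6 values in {1, 2, 4, 6, 7, 8} must be used), so X = 2.
The 5 still-open variables together cover exactly {1, 4, 6, 7, 8} — 5 values for 5 variables — and 7 appears only in S's list, so S = 7.

7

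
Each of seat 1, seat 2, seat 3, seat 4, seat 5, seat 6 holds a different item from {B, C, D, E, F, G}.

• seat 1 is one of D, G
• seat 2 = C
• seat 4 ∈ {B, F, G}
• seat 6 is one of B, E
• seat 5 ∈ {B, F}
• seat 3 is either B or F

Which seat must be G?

seat 2 has just one choice, so seat 2 = C.
Among the 5 still-open variables, D fits only seat 1 (and all 5 values in {B, D, E, F, G} must be used), so seat 1 = D.
Among the 4 still-open variables, E fits only seat 6 (and all 4 values in {B, E, F, G} must be used), so seat 6 = E.
Among the 3 still-open variables, G fits only seat 4 (and all 3 values in {B, F, G} must be used), so seat 4 = G.

seat 4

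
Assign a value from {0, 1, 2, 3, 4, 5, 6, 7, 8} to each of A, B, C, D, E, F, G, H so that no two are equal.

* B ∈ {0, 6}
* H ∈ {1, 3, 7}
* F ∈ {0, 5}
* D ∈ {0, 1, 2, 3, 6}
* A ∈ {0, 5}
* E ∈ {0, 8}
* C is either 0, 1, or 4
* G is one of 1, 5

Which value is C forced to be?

A and F between them cover only {0, 5} — a naked pair. Remove those values from B, C, D, E, G.
B has just one choice, so B = 6. So D can't be 6.
That leaves E = 8.
That leaves G = 1. Remove 1 from C, D, H.
So C = 4.

4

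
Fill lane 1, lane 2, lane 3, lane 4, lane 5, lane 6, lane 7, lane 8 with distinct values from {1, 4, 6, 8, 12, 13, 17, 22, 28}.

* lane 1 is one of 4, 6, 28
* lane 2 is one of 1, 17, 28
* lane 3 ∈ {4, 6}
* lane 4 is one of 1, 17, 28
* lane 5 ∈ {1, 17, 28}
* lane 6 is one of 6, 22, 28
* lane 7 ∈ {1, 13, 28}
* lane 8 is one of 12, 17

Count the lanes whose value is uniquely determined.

Among the 8 variables, 12 fits only lane 8 (and all 8 values in {1, 4, 6, 12, 13, 17, 22, 28} must be used), so lane 8 = 12.
The 7 still-open variables together cover exactly {1, 4, 6, 13, 17, 22, 28} — 7 values for 7 variables — and 13 appears only in lane 7's list, so lane 7 = 13.
The 6 still-open variables draw from only 6 values {1, 4, 6, 17, 22, 28}, so each is used; only lane 6 can be 22, hence lane 6 = 22.
lane 2, lane 4, lane 5 share exactly the 3 values {1, 17, 28}; by pigeonhole those values go to them, so strike 1, 17, 28 from lane 1.
Determined: lane 6=22, lane 7=13, lane 8=12. The other lanes each still have more than one consistent value. That makes 3.

3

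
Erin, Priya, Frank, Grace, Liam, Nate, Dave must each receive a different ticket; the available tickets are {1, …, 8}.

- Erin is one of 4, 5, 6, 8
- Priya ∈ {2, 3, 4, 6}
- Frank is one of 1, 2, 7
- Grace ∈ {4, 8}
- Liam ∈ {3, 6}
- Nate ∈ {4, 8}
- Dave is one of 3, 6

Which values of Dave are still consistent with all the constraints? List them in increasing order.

3, 6

Grace and Nate between them cover only {4, 8} — a naked pair. Remove those values from Erin, Priya.
Liam and Dave share exactly the 2 values {3, 6}; by pigeonhole those values go to them, so strike 3, 6 from Erin, Priya.
That leaves Erin = 5.
Priya has just one choice, so Priya = 2. Remove 2 from Frank.
No further eliminations apply; Dave can still be any of 3, 6.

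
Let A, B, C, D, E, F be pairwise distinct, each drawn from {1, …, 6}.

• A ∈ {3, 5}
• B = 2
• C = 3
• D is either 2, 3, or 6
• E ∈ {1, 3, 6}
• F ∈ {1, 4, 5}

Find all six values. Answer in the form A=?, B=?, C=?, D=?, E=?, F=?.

A=5, B=2, C=3, D=6, E=1, F=4

B must be 2 (only option left). Strike 2 from D.
C's domain is down to {3}, so C = 3. Strike 3 from A, D, E.
D has just one choice, so D = 6. Strike 6 from E.
E's domain is down to {1}, so E = 1. Strike 1 from F.
A's domain is down to {5}, so A = 5. Remove 5 from F.
That leaves F = 4.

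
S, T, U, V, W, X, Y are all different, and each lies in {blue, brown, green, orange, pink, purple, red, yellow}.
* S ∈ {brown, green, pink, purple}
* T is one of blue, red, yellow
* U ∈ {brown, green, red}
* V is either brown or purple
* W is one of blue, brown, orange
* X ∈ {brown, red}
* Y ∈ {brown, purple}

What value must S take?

V and Y between them cover only {brown, purple} — a naked pair. Remove those values from S, U, W, X.
X must be red (only option left). Eliminate red elsewhere: T, U.
U's domain is down to {green}, so U = green. So S can't be green.
So S = pink.

pink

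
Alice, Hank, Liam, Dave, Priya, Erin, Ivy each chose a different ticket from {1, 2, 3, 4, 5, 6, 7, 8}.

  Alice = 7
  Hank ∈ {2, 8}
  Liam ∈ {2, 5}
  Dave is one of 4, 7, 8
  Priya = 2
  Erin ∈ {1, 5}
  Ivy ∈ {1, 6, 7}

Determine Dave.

Alice must be 7 (only option left). So Dave, Ivy can't be 7.
Priya has just one choice, so Priya = 2. Remove 2 from Hank, Liam.
Hank has just one choice, so Hank = 8. Eliminate 8 elsewhere: Dave.
So Dave = 4.

4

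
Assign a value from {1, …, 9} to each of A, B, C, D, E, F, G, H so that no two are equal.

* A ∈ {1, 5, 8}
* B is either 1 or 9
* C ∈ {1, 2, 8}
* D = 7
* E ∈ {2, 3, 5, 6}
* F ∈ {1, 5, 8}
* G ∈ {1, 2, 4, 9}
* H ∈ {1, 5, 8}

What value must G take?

D must be 7 (only option left).
A, F, H between them cover only {1, 5, 8} — a naked triple. Remove those values from B, C, E, G.
B's domain is down to {9}, so B = 9. Eliminate 9 elsewhere: G.
That leaves C = 2. Eliminate 2 elsewhere: E, G.
So G = 4.

4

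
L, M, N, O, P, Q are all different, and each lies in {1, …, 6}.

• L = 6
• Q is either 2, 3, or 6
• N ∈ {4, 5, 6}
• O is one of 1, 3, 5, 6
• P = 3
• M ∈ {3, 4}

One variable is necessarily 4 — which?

M

L has just one choice, so L = 6. Remove 6 from N, O, Q.
That leaves P = 3. Eliminate 3 elsewhere: M, O, Q.
So 4 goes to M.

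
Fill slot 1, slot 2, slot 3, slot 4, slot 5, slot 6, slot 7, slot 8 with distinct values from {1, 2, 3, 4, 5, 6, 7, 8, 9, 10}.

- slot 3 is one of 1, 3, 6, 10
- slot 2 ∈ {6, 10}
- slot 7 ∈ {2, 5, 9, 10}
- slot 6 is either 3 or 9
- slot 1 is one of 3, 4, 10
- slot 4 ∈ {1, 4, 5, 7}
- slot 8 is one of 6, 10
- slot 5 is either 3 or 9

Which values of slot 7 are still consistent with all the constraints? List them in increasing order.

2, 5

The 2 variables slot 2 and slot 8 are confined to {6, 10}, which locks those values in; drop them from slot 1, slot 3, slot 7.
The 2 variables slot 5 and slot 6 are confined to {3, 9}, which locks those values in; drop them from slot 1, slot 3, slot 7.
slot 1's domain is down to {4}, so slot 1 = 4. Eliminate 4 elsewhere: slot 4.
slot 3 has just one choice, so slot 3 = 1. Strike 1 from slot 4.
No further eliminations apply; slot 7 can still be any of 2, 5.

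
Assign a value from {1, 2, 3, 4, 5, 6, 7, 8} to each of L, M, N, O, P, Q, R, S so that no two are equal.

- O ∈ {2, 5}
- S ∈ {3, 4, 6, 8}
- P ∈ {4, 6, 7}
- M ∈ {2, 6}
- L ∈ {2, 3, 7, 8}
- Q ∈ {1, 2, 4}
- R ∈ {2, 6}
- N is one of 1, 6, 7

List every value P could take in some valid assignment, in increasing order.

The 8 variables draw from only 8 values {1, 2, 3, 4, 5, 6, 7, 8}, so each is used; only O can be 5, hence O = 5.
M and R between them cover only {2, 6} — a naked pair. Remove those values from L, N, P, Q, S.
N, P, Q share exactly the 3 values {1, 4, 7}; by pigeonhole those values go to them, so strike 1, 4, 7 from L, S.
No further eliminations apply; P can still be any of 4, 7.

4, 7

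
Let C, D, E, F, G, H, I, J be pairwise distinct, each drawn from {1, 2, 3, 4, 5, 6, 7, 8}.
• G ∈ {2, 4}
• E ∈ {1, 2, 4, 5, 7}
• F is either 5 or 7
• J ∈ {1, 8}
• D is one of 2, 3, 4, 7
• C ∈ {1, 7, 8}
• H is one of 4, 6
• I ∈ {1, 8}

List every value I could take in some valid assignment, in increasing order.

1, 8

Among the 8 variables, 3 fits only D (and all 8 values in {1, 2, 3, 4, 5, 6, 7, 8} must be used), so D = 3.
Among the 7 still-open variables, 6 fits only H (and all 7 values in {1, 2, 4, 5, 6, 7, 8} must be used), so H = 6.
I and J share exactly the 2 values {1, 8}; by pigeonhole those values go to them, so strike 1, 8 from C, E.
C has just one choice, so C = 7. So E, F can't be 7.
F's domain is down to {5}, so F = 5. Eliminate 5 elsewhere: E.
No further eliminations apply; I can still be any of 1, 8.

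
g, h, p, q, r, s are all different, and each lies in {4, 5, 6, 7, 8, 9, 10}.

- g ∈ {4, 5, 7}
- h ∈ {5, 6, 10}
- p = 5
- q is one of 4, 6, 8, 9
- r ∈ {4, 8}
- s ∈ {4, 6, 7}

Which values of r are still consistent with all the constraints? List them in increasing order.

p's domain is down to {5}, so p = 5. So g, h can't be 5.
No further eliminations apply; r can still be any of 4, 8.

4, 8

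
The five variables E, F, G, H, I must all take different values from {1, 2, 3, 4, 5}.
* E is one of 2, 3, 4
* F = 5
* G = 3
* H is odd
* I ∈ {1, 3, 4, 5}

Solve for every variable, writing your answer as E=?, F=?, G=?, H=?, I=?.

E=2, F=5, G=3, H=1, I=4

F must be 5 (only option left). So H, I can't be 5.
G's domain is down to {3}, so G = 3. Strike 3 from E, H, I.
H must be 1 (only option left). Eliminate 1 elsewhere: I.
I has just one choice, so I = 4. Strike 4 from E.
E must be 2 (only option left).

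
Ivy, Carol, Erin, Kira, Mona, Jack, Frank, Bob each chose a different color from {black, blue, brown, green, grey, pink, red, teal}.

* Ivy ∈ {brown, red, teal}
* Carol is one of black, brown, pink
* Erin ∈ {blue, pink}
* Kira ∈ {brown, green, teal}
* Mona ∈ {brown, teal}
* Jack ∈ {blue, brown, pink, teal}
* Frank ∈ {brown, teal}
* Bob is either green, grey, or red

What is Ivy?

red

Among the 8 variables, black fits only Carol (and all 8 values in {black, blue, brown, green, grey, pink, red, teal} must be used), so Carol = black.
The 7 still-open variables together cover exactly {blue, brown, green, grey, pink, red, teal} — 7 values for 7 variables — and grey appears only in Bob's list, so Bob = grey.
Among the 6 still-open variables, green fits only Kira (and all 6 values in {blue, brown, green, pink, red, teal} must be used), so Kira = green.
The 5 still-open variables together cover exactly {blue, brown, pink, red, teal} — 5 values for 5 variables — and red appears only in Ivy's list, so Ivy = red.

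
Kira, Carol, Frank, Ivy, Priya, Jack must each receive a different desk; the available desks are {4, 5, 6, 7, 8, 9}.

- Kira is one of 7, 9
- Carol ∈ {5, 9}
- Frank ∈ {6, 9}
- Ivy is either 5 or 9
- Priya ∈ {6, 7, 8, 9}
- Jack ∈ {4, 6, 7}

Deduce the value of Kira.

7

The 6 variables draw from only 6 values {4, 5, 6, 7, 8, 9}, so each is used; only Jack can be 4, hence Jack = 4.
The 5 still-open variables draw from only 5 values {5, 6, 7, 8, 9}, so each is used; only Priya can be 8, hence Priya = 8.
The 4 still-open variables draw from only 4 values {5, 6, 7, 9}, so each is used; only Frank can be 6, hence Frank = 6.
The 3 still-open variables together cover exactly {5, 7, 9} — 3 values for 3 variables — and 7 appears only in Kira's list, so Kira = 7.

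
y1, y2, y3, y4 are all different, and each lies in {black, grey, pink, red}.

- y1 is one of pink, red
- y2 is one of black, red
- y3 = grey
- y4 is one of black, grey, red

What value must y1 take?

y3's domain is down to {grey}, so y3 = grey. Eliminate grey elsewhere: y4.
The 3 still-open variables draw from only 3 values {black, pink, red}, so each is used; only y1 can be pink, hence y1 = pink.

pink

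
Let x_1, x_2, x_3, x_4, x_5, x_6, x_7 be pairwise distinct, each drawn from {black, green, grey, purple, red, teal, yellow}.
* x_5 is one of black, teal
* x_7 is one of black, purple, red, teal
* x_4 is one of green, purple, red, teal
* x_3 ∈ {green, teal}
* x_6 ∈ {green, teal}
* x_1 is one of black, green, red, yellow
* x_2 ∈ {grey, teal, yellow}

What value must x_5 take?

black

The 7 variables draw from only 7 values {black, green, grey, purple, red, teal, yellow}, so each is used; only x_2 can be grey, hence x_2 = grey.
The 6 still-open variables together cover exactly {black, green, purple, red, teal, yellow} — 6 values for 6 variables — and yellow appears only in x_1's list, so x_1 = yellow.
The 2 variables x_3 and x_6 are confined to {green, teal}, which locks those values in; drop them from x_4, x_5, x_7.
So x_5 = black.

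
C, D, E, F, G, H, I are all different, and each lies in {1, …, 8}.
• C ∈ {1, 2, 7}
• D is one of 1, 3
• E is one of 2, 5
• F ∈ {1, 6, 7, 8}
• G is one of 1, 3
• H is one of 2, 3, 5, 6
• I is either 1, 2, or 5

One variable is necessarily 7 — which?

The 7 variables together cover exactly {1, 2, 3, 5, 6, 7, 8} — 7 values for 7 variables — and 8 appears only in F's list, so F = 8.
Among the 6 still-open variables, 6 fits only H (and all 6 values in {1, 2, 3, 5, 6, 7} must be used), so H = 6.
The 5 still-open variables draw from only 5 values {1, 2, 3, 5, 7}, so each is used; only C can be 7, hence C = 7.

C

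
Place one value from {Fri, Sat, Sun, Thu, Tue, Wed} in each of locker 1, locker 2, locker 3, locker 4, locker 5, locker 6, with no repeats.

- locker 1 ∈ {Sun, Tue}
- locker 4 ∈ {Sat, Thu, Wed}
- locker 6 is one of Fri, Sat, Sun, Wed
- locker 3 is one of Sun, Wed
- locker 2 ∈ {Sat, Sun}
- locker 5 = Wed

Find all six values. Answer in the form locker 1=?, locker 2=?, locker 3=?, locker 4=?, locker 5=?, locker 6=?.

locker 5 has just one choice, so locker 5 = Wed. Remove Wed from locker 3, locker 4, locker 6.
locker 3 must be Sun (only option left). So locker 1, locker 2, locker 6 can't be Sun.
That leaves locker 1 = Tue.
locker 2's domain is down to {Sat}, so locker 2 = Sat. Remove Sat from locker 4, locker 6.
That leaves locker 4 = Thu.
That leaves locker 6 = Fri.

locker 1=Tue, locker 2=Sat, locker 3=Sun, locker 4=Thu, locker 5=Wed, locker 6=Fri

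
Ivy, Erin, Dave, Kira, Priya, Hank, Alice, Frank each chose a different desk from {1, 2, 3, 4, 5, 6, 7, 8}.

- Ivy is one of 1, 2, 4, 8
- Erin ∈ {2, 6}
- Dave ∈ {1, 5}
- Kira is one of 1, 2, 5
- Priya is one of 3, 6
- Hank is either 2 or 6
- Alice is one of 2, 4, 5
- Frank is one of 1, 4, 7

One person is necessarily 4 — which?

The 8 variables together cover exactly {1, 2, 3, 4, 5, 6, 7, 8} — 8 values for 8 variables — and 3 appears only in Priya's list, so Priya = 3.
The 7 still-open variables together cover exactly {1, 2, 4, 5, 6, 7, 8} — 7 values for 7 variables — and 7 appears only in Frank's list, so Frank = 7.
Among the 6 still-open variables, 8 fits only Ivy (and all 6 values in {1, 2, 4, 5, 6, 8} must be used), so Ivy = 8.
Among the 5 still-open variables, 4 fits only Alice (and all 5 values in {1, 2, 4, 5, 6} must be used), so Alice = 4.

Alice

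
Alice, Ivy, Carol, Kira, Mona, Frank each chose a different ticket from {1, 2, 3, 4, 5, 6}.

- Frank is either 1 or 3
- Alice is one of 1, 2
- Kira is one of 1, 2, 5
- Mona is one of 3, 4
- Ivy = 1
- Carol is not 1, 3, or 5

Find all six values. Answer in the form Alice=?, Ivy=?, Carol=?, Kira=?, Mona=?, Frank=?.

Ivy must be 1 (only option left). Strike 1 from Alice, Kira, Frank.
Frank has just one choice, so Frank = 3. Eliminate 3 elsewhere: Mona.
Alice must be 2 (only option left). Strike 2 from Carol, Kira.
Kira's domain is down to {5}, so Kira = 5.
That leaves Mona = 4. Strike 4 from Carol.
That leaves Carol = 6.

Alice=2, Ivy=1, Carol=6, Kira=5, Mona=4, Frank=3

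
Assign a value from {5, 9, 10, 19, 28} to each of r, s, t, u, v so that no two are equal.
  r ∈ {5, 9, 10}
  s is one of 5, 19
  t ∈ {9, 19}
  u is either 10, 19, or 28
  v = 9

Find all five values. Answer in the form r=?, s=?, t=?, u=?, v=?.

r=10, s=5, t=19, u=28, v=9

v has just one choice, so v = 9. Strike 9 from r, t.
t's domain is down to {19}, so t = 19. So s, u can't be 19.
That leaves s = 5. Strike 5 from r.
r's domain is down to {10}, so r = 10. So u can't be 10.
u must be 28 (only option left).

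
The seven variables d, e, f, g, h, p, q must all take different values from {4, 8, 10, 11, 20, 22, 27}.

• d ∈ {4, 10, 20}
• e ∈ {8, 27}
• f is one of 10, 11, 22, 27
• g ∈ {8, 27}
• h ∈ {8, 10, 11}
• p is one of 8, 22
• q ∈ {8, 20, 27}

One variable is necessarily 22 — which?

p

The 7 variables draw from only 7 values {4, 8, 10, 11, 20, 22, 27}, so each is used; only d can be 4, hence d = 4.
The 6 still-open variables draw from only 6 values {8, 10, 11, 20, 22, 27}, so each is used; only q can be 20, hence q = 20.
e and g share exactly the 2 values {8, 27}; by pigeonhole those values go to them, so strike 8, 27 from f, h, p.
So 22 goes to p.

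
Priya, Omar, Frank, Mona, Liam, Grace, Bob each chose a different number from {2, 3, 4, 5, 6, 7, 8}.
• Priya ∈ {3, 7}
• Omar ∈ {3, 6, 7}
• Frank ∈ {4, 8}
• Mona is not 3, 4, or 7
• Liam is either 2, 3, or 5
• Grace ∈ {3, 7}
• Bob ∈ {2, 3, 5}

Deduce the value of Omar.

6

Among the 7 variables, 4 fits only Frank (and all 7 values in {2, 3, 4, 5, 6, 7, 8} must be used), so Frank = 4.
The 6 still-open variables draw from only 6 values {2, 3, 5, 6, 7, 8}, so each is used; only Mona can be 8, hence Mona = 8.
The 5 still-open variables draw from only 5 values {2, 3, 5, 6, 7}, so each is used; only Omar can be 6, hence Omar = 6.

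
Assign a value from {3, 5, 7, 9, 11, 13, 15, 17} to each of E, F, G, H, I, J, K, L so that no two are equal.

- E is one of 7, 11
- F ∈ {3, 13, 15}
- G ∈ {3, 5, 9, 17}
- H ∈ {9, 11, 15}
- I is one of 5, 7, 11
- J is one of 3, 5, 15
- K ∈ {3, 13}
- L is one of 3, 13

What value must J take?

The 8 variables draw from only 8 values {3, 5, 7, 9, 11, 13, 15, 17}, so each is used; only G can be 17, hence G = 17.
The 7 still-open variables draw from only 7 values {3, 5, 7, 9, 11, 13, 15}, so each is used; only H can be 9, hence H = 9.
The 2 variables K and L are confined to {3, 13}, which locks those values in; drop them from F, J.
That leaves F = 15. So J can't be 15.
So J = 5.

5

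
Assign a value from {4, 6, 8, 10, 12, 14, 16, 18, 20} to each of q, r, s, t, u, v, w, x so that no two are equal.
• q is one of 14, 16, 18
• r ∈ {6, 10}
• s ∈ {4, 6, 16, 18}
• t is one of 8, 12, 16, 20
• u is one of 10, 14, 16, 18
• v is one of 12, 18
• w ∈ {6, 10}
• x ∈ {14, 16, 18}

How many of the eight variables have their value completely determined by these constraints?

The 2 variables r and w are confined to {6, 10}, which locks those values in; drop them from s, u.
The 3 variables q, u, x are confined to {14, 16, 18}, which locks those values in; drop them from s, t, v.
s must be 4 (only option left).
v's domain is down to {12}, so v = 12. So t can't be 12.
Determined: s=4, v=12. The other variables each still have more than one consistent value. That makes 2.

2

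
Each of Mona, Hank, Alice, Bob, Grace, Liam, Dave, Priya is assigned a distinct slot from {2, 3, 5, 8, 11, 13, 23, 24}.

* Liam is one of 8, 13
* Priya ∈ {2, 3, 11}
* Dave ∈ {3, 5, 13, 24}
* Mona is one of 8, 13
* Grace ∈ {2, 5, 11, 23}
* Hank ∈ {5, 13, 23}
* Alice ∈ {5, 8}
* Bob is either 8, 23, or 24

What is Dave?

Mona and Liam between them cover only {8, 13} — a naked pair. Remove those values from Hank, Alice, Bob, Dave.
Alice's domain is down to {5}, so Alice = 5. Strike 5 from Hank, Grace, Dave.
Hank must be 23 (only option left). Eliminate 23 elsewhere: Bob, Grace.
That leaves Bob = 24. Strike 24 from Dave.
So Dave = 3.

3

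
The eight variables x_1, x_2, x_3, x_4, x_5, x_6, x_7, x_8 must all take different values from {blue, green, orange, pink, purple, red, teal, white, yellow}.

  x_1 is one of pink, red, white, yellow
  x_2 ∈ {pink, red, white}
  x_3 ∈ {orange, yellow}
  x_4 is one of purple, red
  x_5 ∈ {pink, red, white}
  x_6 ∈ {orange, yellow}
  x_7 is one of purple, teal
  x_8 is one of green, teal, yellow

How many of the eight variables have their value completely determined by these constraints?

The 8 variables draw from only 8 values {green, orange, pink, purple, red, teal, white, yellow}, so each is used; only x_8 can be green, hence x_8 = green.
The 7 still-open variables together cover exactly {orange, pink, purple, red, teal, white, yellow} — 7 values for 7 variables — and teal appears only in x_7's list, so x_7 = teal.
The 6 still-open variables together cover exactly {orange, pink, purple, red, white, yellow} — 6 values for 6 variables — and purple appears only in x_4's list, so x_4 = purple.
x_3 and x_6 between them cover only {orange, yellow} — a naked pair. Remove those values from x_1.
Determined: x_4=purple, x_7=teal, x_8=green. The other variables each still have more than one consistent value. That makes 3.

3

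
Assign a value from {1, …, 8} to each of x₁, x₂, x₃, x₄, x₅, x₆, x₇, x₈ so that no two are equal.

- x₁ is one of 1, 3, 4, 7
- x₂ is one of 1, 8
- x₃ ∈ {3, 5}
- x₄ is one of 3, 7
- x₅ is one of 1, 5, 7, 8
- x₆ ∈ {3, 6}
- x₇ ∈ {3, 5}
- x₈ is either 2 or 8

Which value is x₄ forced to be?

The 8 variables draw from only 8 values {1, 2, 3, 4, 5, 6, 7, 8}, so each is used; only x₈ can be 2, hence x₈ = 2.
The 7 still-open variables together cover exactly {1, 3, 4, 5, 6, 7, 8} — 7 values for 7 variables — and 4 appears only in x₁'s list, so x₁ = 4.
The 6 still-open variables draw from only 6 values {1, 3, 5, 6, 7, 8}, so each is used; only x₆ can be 6, hence x₆ = 6.
x₃ and x₇ between them cover only {3, 5} — a naked pair. Remove those values from x₄, x₅.
So x₄ = 7.

7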